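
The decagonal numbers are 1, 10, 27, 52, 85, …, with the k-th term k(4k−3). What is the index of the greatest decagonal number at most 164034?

202

Solve n(4n−3) ≤ 164034 for integer n.
n = 202 gives 162610 ≤ 164034, while n = 203 gives 164227 > 164034; so the answer is index 202.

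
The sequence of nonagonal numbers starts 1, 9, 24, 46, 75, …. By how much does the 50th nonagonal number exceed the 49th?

344

Consecutive nonagonal numbers differ by 7n − 6: here 7·50 − 6 = 344.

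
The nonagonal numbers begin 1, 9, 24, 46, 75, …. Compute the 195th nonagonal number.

132600

195·(7·195 − 5)/2 = 195·1360/2 = 195·680 = 132600.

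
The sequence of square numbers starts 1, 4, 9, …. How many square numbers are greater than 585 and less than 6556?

The n-th square number is n².
Smallest index with value > 585: n = 25 (giving 625).
Largest index with value < 6556: n = 80 (giving 6400).
Indices 25 through 80: 56 terms.

56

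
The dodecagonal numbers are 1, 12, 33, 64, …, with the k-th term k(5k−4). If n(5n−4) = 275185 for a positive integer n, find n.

235

Set n(5n−4) = 275185, giving 5n² − 4n − 275185 = 0.
The discriminant is 16 + 20·275185 = 5503716, and √5503716 = 2346.
So n = (4 + 2346) / 10 = 2350/10 = 235.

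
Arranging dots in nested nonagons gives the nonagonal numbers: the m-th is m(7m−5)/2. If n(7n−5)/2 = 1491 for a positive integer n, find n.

Set n(7n−5)/2 = 1491, giving 7n² − 5n − 2982 = 0.
The discriminant is 25 + 56·1491 = 83521, and √83521 = 289.
So n = (5 + 289) / 14 = 294/14 = 21.
Check: 21·(7·21 − 5)/2 = 1491. ✓

21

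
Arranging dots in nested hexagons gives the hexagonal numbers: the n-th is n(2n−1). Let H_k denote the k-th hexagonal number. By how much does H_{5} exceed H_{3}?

5·(2·5 − 1) = 45 and 3·(2·3 − 1) = 15.
Difference: 45 − 15 = 30.

30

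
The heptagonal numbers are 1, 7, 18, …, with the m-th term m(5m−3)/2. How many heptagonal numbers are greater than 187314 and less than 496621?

171

The n-th heptagonal number is n(5n−3)/2.
Smallest index with value > 187314: n = 275 (giving 188650).
Largest index with value < 496621: n = 445 (giving 494395).
Indices 275 through 445: 171 terms.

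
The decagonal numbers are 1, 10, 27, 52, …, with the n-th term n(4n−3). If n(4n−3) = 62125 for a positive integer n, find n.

125

Set n(4n−3) = 62125, giving 4n² − 3n − 62125 = 0.
The discriminant is 9 + 16·62125 = 994009, and √994009 = 997.
So n = (3 + 997) / 8 = 1000/8 = 125.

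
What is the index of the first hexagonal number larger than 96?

Solve n(2n−1) > 96 for integer n.
The largest n with value ≤ 96 is 7 (since 91 ≤ 96 < 120), so the first above is n = 8, value 120.

8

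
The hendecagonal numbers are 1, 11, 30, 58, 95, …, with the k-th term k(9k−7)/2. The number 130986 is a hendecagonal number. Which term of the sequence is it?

171

Set n(9n−7)/2 = 130986, giving 9n² − 7n − 261972 = 0.
The discriminant is 49 + 72·130986 = 9431041, and √9431041 = 3071.
So n = (7 + 3071) / 18 = 3078/18 = 171.
Check: 171·(9·171 − 7)/2 = 130986. ✓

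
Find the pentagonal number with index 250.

The 250th pentagonal number is n(3n−1)/2 with n = 250.
250·(3·250 − 1)/2 = 250·749/2 = 93625.

93625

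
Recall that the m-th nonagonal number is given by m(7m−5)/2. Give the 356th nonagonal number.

The 356th nonagonal number is n(7n−5)/2 with n = 356.
356·(7·356 − 5)/2 = 356·2487/2 = 442686.

442686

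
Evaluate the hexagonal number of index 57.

6441

57·(2·57 − 1) = 57·113 = 6441.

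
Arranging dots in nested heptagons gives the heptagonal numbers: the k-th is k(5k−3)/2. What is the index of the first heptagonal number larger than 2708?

Solve n(5n−3)/2 > 2708 for integer n.
The largest n with value ≤ 2708 is 33 (since 2673 ≤ 2708 < 2839), so the first above is n = 34, value 2839.

34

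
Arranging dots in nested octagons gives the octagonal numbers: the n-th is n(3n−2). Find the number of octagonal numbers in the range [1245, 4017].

16

The n-th octagonal number is n(3n−2).
Smallest index with value ≥ 1245: n = 21 (giving 1281).
Largest index with value ≤ 4017: n = 36 (giving 3816).
Indices 21 through 36: 16 terms.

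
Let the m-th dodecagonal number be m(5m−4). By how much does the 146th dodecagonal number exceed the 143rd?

146·(5·146 − 4) = 105996 and 143·(5·143 − 4) = 101673.
Difference: 105996 − 101673 = 4323.

4323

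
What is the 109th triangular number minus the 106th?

109·110/2 = 5995 and 106·107/2 = 5671.
Difference: 5995 − 5671 = 324.

324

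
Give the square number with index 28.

784

28² = 784.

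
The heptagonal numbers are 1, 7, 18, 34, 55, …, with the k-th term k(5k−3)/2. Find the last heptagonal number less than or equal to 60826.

Solve n(5n−3)/2 ≤ 60826 for integer n.
n = 156 gives 60606 ≤ 60826, while n = 157 gives 61387 > 60826; so the answer is 60606.

60606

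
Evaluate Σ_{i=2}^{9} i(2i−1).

524

Σ i(2i−1) = 2Σi² − Σi over i = 2..9.
Σi = 45 − 1 = 44 and Σi² = 285 − 1 = 284.
2·284 − 1·44 = 524.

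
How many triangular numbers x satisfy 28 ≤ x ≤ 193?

13

The n-th triangular number is n(n+1)/2.
Smallest index with value ≥ 28: n = 7 (giving 28).
Largest index with value ≤ 193: n = 19 (giving 190).
Indices 7 through 19: 13 terms.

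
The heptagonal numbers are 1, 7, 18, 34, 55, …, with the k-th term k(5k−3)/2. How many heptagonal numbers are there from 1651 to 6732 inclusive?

27

The n-th heptagonal number is n(5n−3)/2.
Smallest index with value ≥ 1651: n = 26 (giving 1651).
Largest index with value ≤ 6732: n = 52 (giving 6682).
Indices 26 through 52: 27 terms.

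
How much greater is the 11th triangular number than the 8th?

30

11·12/2 = 66 and 8·9/2 = 36.
Difference: 66 − 36 = 30.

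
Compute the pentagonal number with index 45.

3015

45·(3·45 − 1)/2 = 45·134/2 = 45·67 = 3015.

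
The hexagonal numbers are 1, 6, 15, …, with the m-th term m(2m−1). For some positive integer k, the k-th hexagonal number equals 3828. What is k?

Set n(2n−1) = 3828, giving 2n² − n − 3828 = 0.
The discriminant is 1 + 8·3828 = 30625, and √30625 = 175.
So n = (1 + 175) / 4 = 176/4 = 44.

44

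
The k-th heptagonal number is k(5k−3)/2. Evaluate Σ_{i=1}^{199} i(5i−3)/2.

6586900

Σ i(5i−3)/2 = (5Σi² − 3Σi) / 2 over i = 1..199.
Σi = 19900 and Σi² = 2646700.
(5·2646700 − 3·19900) / 2 = 13173800/2 = 6586900.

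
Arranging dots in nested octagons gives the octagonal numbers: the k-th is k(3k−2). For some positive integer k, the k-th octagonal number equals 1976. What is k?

Set n(3n−2) = 1976, giving 3n² − 2n − 1976 = 0.
The discriminant is 4 + 12·1976 = 23716, and √23716 = 154.
So n = (2 + 154) / 6 = 156/6 = 26.

26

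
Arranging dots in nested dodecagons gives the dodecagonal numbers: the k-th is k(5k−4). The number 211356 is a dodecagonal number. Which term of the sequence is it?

Set n(5n−4) = 211356, giving 5n² − 4n − 211356 = 0.
The discriminant is 16 + 20·211356 = 4227136, and √4227136 = 2056.
So n = (4 + 2056) / 10 = 2060/10 = 206.

206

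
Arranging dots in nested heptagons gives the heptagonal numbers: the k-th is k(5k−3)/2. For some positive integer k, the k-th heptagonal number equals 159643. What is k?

253

Set n(5n−3)/2 = 159643, giving 5n² − 3n − 319286 = 0.
The discriminant is 9 + 40·159643 = 6385729, and √6385729 = 2527.
So n = (3 + 2527) / 10 = 2530/10 = 253.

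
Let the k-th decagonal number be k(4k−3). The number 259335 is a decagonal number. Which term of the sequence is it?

Set n(4n−3) = 259335, giving 4n² − 3n − 259335 = 0.
The discriminant is 9 + 16·259335 = 4149369, and √4149369 = 2037.
So n = (3 + 2037) / 8 = 2040/8 = 255.

255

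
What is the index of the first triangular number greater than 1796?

Solve n(n+1)/2 > 1796 for integer n.
The largest n with value ≤ 1796 is 59 (since 1770 ≤ 1796 < 1830), so the first above is n = 60, value 1830.

60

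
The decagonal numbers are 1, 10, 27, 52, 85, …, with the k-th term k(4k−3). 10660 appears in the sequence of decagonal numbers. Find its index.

Set n(4n−3) = 10660, giving 4n² − 3n − 10660 = 0.
The discriminant is 9 + 16·10660 = 170569, and √170569 = 413.
So n = (3 + 413) / 8 = 416/8 = 52.

52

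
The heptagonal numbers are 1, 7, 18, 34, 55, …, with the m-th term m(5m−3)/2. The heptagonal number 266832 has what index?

327

Set n(5n−3)/2 = 266832, giving 5n² − 3n − 533664 = 0.
The discriminant is 9 + 40·266832 = 10673289, and √10673289 = 3267.
So n = (3 + 3267) / 10 = 3270/10 = 327.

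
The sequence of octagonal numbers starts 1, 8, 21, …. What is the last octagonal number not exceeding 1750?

1680

Solve n(3n−2) ≤ 1750 for integer n.
n = 24 gives 1680 ≤ 1750, while n = 25 gives 1825 > 1750; so the answer is 1680.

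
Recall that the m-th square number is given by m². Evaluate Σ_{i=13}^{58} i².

66079

Σ_{i=13}^{58} i² = 66729 − 650 = 66079.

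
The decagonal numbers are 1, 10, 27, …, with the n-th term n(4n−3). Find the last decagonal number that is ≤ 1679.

1540

Solve n(4n−3) ≤ 1679 for integer n.
n = 20 gives 1540 ≤ 1679, while n = 21 gives 1701 > 1679; so the answer is 1540.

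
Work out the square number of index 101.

The 101st square number is n² with n = 101.
101² = 10201.

10201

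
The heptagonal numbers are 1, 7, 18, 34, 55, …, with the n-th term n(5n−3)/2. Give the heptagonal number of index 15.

The 15th heptagonal number is n(5n−3)/2 with n = 15.
15·(5·15 − 3)/2 = 15·72/2 = 15·36 = 540.

540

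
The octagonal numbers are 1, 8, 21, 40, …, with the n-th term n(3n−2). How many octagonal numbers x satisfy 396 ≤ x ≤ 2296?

17

The n-th octagonal number is n(3n−2).
Smallest index with value ≥ 396: n = 12 (giving 408).
Largest index with value ≤ 2296: n = 28 (giving 2296).
Indices 12 through 28: 17 terms.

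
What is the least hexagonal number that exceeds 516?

561

Solve n(2n−1) > 516 for integer n.
The largest n with value ≤ 516 is 16 (since 496 ≤ 516 < 561), so the first above is n = 17, value 561.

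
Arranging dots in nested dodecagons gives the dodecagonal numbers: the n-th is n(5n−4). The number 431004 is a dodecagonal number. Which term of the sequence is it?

Set n(5n−4) = 431004, giving 5n² − 4n − 431004 = 0.
The discriminant is 16 + 20·431004 = 8620096, and √8620096 = 2936.
So n = (4 + 2936) / 10 = 2940/10 = 294.

294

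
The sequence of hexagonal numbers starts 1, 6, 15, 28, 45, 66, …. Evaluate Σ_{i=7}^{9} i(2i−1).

Σ i(2i−1) = 2Σi² − Σi over i = 7..9.
Σi = 45 − 21 = 24 and Σi² = 285 − 91 = 194.
2·194 − 1·24 = 364.

364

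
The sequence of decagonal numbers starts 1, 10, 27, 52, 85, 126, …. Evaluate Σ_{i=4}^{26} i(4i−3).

Σ i(4i−3) = 4Σi² − 3Σi over i = 4..26.
Σi = 351 − 6 = 345 and Σi² = 6201 − 14 = 6187.
4·6187 − 3·345 = 23713.

23713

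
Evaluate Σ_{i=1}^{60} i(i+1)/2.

37820

Σ i(i+1)/2 = (Σi² + Σi) / 2 over i = 1..60.
Σi = 1830 and Σi² = 73810.
(1·73810 + 1·1830) / 2 = 75640/2 = 37820.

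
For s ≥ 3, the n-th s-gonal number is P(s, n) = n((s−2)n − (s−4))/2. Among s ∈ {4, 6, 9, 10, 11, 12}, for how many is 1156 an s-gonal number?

s = 4: P(4, 34) = 1156. ✓
s = 6: P(6, 24) = 1128 and P(6, 25) = 1225; 1156 is not s-gonal.
s = 9: P(9, 18) = 1089 and P(9, 19) = 1216; 1156 is not s-gonal.
s = 10: P(10, 17) = 1105 and P(10, 18) = 1242; 1156 is not s-gonal.
s = 11: P(11, 16) = 1096 and P(11, 17) = 1241; 1156 is not s-gonal.
s = 12: P(12, 15) = 1065 and P(12, 16) = 1216; 1156 is not s-gonal.
Hits: s ∈ {4} → 1.

1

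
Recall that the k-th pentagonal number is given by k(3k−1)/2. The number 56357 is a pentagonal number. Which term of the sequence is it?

Set n(3n−1)/2 = 56357, giving 3n² − n − 112714 = 0.
So n = (1 + 1163) / 6 = 1164/6 = 194.
Check: 194·(3·194 − 1)/2 = 56357. ✓

194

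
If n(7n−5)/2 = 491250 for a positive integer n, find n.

Set n(7n−5)/2 = 491250, giving 7n² − 5n − 982500 = 0.
So n = (5 + 5245) / 14 = 5250/14 = 375.

375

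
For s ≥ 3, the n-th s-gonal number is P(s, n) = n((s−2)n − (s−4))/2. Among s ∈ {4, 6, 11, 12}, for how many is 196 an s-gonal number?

s = 4: P(4, 14) = 196. ✓
s = 6: P(6, 10) = 190 and P(6, 11) = 231; 196 is not s-gonal.
s = 11: P(11, 7) = 196. ✓
s = 12: P(12, 6) = 156 and P(12, 7) = 217; 196 is not s-gonal.
Hits: s ∈ {4, 11} → 2.

2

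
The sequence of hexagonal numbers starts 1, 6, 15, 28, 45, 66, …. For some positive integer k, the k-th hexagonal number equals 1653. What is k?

Set n(2n−1) = 1653, giving 2n² − n − 1653 = 0.
The discriminant is 1 + 8·1653 = 13225, and √13225 = 115.
So n = (1 + 115) / 4 = 116/4 = 29.
Check: 29·(2·29 − 1) = 1653. ✓

29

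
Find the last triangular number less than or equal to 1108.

Solve n(n+1)/2 ≤ 1108 for integer n.
n = 46 gives 1081 ≤ 1108, while n = 47 gives 1128 > 1108; so the answer is 1081.

1081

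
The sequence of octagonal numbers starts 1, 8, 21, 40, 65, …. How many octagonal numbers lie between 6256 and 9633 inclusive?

The n-th octagonal number is n(3n−2).
Smallest index with value ≥ 6256: n = 46 (giving 6256).
Largest index with value ≤ 9633: n = 57 (giving 9633).
Indices 46 through 57: 12 terms.

12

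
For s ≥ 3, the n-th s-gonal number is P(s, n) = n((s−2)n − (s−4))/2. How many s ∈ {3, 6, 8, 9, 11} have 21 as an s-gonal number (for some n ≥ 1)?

s = 3: P(3, 6) = 21. ✓
s = 6: P(6, 3) = 15 and P(6, 4) = 28; 21 is not s-gonal.
s = 8: P(8, 3) = 21. ✓
s = 9: P(9, 2) = 9 and P(9, 3) = 24; 21 is not s-gonal.
s = 11: P(11, 2) = 11 and P(11, 3) = 30; 21 is not s-gonal.
Hits: s ∈ {3, 8} → 2.

2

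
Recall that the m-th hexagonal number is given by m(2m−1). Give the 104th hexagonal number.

21528

The 104th hexagonal number is n(2n−1) with n = 104.
104·(2·104 − 1) = 104·207 = 21528.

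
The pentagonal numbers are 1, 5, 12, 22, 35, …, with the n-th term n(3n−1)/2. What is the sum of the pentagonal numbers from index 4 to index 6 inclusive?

Σ i(3i−1)/2 = (3Σi² − Σi) / 2 over i = 4..6.
Σi = 21 − 6 = 15 and Σi² = 91 − 14 = 77.
(3·77 − 1·15) / 2 = 216/2 = 108.

108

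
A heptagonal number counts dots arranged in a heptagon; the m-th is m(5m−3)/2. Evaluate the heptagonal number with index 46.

5221

The 46th heptagonal number is n(5n−3)/2 with n = 46.
46·(5·46 − 3)/2 = 46·227/2 = 5221.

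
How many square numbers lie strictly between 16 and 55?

The n-th square number is n².
Smallest index with value > 16: n = 5 (giving 25).
Largest index with value < 55: n = 7 (giving 49).
Indices 5 through 7: 3 terms.

3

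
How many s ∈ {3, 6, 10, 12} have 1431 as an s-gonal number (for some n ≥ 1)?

2

s = 3: P(3, 53) = 1431. ✓
s = 6: P(6, 27) = 1431. ✓
s = 10: P(10, 19) = 1387 and P(10, 20) = 1540; 1431 is not s-gonal.
s = 12: P(12, 17) = 1377 and P(12, 18) = 1548; 1431 is not s-gonal.
Hits: s ∈ {3, 6} → 2.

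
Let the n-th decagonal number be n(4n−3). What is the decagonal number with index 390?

607230

The 390th decagonal number is n(4n−3) with n = 390.
390·(4·390 − 3) = 390·1557 = 607230.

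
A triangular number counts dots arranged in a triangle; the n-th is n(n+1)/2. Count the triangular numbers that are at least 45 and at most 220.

12

The n-th triangular number is n(n+1)/2.
Smallest index with value ≥ 45: n = 9 (giving 45).
Largest index with value ≤ 220: n = 20 (giving 210).
Indices 9 through 20: 12 terms.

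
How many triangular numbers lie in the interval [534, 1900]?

The n-th triangular number is n(n+1)/2.
Smallest index with value ≥ 534: n = 33 (giving 561).
Largest index with value ≤ 1900: n = 61 (giving 1891).
Indices 33 through 61: 29 terms.

29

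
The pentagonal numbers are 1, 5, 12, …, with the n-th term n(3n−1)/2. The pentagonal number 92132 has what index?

248

Set n(3n−1)/2 = 92132, giving 3n² − n − 184264 = 0.
The discriminant is 1 + 24·92132 = 2211169, and √2211169 = 1487.
So n = (1 + 1487) / 6 = 1488/6 = 248.
Check: 248·(3·248 − 1)/2 = 92132. ✓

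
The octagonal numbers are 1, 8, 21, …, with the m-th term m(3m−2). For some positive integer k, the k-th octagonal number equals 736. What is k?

16

Set n(3n−2) = 736, giving 3n² − 2n − 736 = 0.
So n = (2 + 94) / 6 = 96/6 = 16.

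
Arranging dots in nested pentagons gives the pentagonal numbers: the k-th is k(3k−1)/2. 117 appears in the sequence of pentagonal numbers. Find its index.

9

Set n(3n−1)/2 = 117, giving 3n² − n − 234 = 0.
So n = (1 + 53) / 6 = 54/6 = 9.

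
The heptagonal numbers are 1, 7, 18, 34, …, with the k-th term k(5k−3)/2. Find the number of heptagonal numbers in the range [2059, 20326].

The n-th heptagonal number is n(5n−3)/2.
Smallest index with value ≥ 2059: n = 29 (giving 2059).
Largest index with value ≤ 20326: n = 90 (giving 20115).
Indices 29 through 90: 62 terms.

62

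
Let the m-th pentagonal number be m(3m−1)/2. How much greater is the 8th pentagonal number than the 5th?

57

8·(3·8 − 1)/2 = 92 and 5·(3·5 − 1)/2 = 35.
Difference: 92 − 35 = 57.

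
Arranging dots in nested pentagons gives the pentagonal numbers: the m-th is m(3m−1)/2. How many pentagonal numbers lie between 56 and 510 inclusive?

The n-th pentagonal number is n(3n−1)/2.
Smallest index with value ≥ 56: n = 7 (giving 70).
Largest index with value ≤ 510: n = 18 (giving 477).
Indices 7 through 18: 12 terms.

12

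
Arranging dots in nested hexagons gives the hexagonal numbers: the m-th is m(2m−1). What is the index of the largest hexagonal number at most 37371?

136

Solve n(2n−1) ≤ 37371 for integer n.
n = 136 gives 36856 ≤ 37371, while n = 137 gives 37401 > 37371; so the answer is index 136.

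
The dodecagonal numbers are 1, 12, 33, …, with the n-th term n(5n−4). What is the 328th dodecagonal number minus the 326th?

6532

328·(5·328 − 4) = 536608 and 326·(5·326 − 4) = 530076.
Difference: 536608 − 530076 = 6532.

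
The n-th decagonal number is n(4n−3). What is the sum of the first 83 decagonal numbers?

765758

Σ i(4i−3) = 4Σi² − 3Σi over i = 1..83.
Σi = 3486 and Σi² = 194054.
4·194054 − 3·3486 = 765758.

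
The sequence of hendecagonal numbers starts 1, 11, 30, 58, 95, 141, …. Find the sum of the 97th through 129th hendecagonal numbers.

1896609

Σ i(9i−7)/2 = (9Σi² − 7Σi) / 2 over i = 97..129.
Σi = 8385 − 4656 = 3729 and Σi² = 723905 − 299536 = 424369.
(9·424369 − 7·3729) / 2 = 3793218/2 = 1896609.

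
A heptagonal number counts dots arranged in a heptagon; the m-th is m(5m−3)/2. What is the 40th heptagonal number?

40·(5·40 − 3)/2 = 40·197/2 = 3940.

3940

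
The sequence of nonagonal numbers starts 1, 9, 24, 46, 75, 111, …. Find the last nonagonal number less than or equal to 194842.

194346

Solve n(7n−5)/2 ≤ 194842 for integer n.
n = 236 gives 194346 ≤ 194842, while n = 237 gives 195999 > 194842; so the answer is 194346.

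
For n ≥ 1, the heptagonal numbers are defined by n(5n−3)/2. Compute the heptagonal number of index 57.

8037

57·(5·57 − 3)/2 = 57·282/2 = 57·141 = 8037.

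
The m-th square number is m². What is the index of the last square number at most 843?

Solve n² ≤ 843 for integer n.
n = 29 gives 841 ≤ 843, while n = 30 gives 900 > 843; so the answer is index 29.

29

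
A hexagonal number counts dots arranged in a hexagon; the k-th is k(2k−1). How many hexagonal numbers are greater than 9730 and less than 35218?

62

The n-th hexagonal number is n(2n−1).
Smallest index with value > 9730: n = 71 (giving 10011).
Largest index with value < 35218: n = 132 (giving 34716).
Indices 71 through 132: 62 terms.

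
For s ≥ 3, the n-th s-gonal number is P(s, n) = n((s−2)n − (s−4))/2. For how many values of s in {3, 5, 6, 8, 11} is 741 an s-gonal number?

1

s = 3: P(3, 38) = 741. ✓
s = 5: P(5, 22) = 715 and P(5, 23) = 782; 741 is not s-gonal.
s = 6: P(6, 19) = 703 and P(6, 20) = 780; 741 is not s-gonal.
s = 8: P(8, 16) = 736 and P(8, 17) = 833; 741 is not s-gonal.
s = 11: P(11, 13) = 715 and P(11, 14) = 833; 741 is not s-gonal.
Hits: s ∈ {3} → 1.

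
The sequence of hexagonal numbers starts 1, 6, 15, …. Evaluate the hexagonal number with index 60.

60·(2·60 − 1) = 60·119 = 7140.

7140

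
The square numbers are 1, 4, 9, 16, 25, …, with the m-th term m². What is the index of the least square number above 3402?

Solve n² > 3402 for integer n.
The largest n with value ≤ 3402 is 58 (since 3364 ≤ 3402 < 3481), so the first above is n = 59, value 3481.

59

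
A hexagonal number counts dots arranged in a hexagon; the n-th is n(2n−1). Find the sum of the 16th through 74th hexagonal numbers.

Σ i(2i−1) = 2Σi² − Σi over i = 16..74.
Σi = 2775 − 120 = 2655 and Σi² = 137825 − 1240 = 136585.
2·136585 − 1·2655 = 270515.

270515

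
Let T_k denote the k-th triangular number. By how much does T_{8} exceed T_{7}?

Consecutive triangular numbers differ by n: T_{8} − T_{7} = 8.

8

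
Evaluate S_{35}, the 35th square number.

1225

The 35th square number is n² with n = 35.
35² = 1225.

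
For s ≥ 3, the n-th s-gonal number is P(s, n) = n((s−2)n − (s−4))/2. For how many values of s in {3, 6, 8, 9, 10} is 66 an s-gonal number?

2

s = 3: P(3, 11) = 66. ✓
s = 6: P(6, 6) = 66. ✓
s = 8: P(8, 5) = 65 and P(8, 6) = 96; 66 is not s-gonal.
s = 9: P(9, 4) = 46 and P(9, 5) = 75; 66 is not s-gonal.
s = 10: P(10, 4) = 52 and P(10, 5) = 85; 66 is not s-gonal.
Hits: s ∈ {3, 6} → 2.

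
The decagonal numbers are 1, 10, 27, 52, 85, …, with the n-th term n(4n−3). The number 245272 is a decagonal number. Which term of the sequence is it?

Set n(4n−3) = 245272, giving 4n² − 3n − 245272 = 0.
The discriminant is 9 + 16·245272 = 3924361, and √3924361 = 1981.
So n = (3 + 1981) / 8 = 1984/8 = 248.

248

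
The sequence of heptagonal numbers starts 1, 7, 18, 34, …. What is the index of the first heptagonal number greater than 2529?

33

Solve n(5n−3)/2 > 2529 for integer n.
The largest n with value ≤ 2529 is 32 (since 2512 ≤ 2529 < 2673), so the first above is n = 33, value 2673.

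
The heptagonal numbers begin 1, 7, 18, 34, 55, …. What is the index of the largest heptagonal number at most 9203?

Solve n(5n−3)/2 ≤ 9203 for integer n.
n = 60 gives 8910 ≤ 9203, while n = 61 gives 9211 > 9203; so the answer is index 60.

60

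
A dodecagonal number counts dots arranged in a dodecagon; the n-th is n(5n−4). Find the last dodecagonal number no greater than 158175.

Solve n(5n−4) ≤ 158175 for integer n.
n = 178 gives 157708 ≤ 158175, while n = 179 gives 159489 > 158175; so the answer is 157708.

157708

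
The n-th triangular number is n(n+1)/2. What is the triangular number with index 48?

1176

The 48th triangular number is n(n+1)/2 with n = 48.
48·49/2 = 2352/2 = 1176.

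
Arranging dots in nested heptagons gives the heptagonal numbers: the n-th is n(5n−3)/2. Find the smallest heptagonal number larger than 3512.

Solve n(5n−3)/2 > 3512 for integer n.
The largest n with value ≤ 3512 is 37 (since 3367 ≤ 3512 < 3553), so the first above is n = 38, value 3553.

3553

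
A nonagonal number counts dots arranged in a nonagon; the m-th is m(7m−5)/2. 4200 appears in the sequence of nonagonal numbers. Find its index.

35

Set n(7n−5)/2 = 4200, giving 7n² − 5n − 8400 = 0.
So n = (5 + 485) / 14 = 490/14 = 35.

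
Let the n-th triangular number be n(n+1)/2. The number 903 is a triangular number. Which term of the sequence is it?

42

Set n(n+1)/2 = 903, giving n² + n − 1806 = 0.
So n = (-1 + 85) / 2 = 84/2 = 42.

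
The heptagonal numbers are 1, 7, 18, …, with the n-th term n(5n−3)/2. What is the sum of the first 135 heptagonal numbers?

2059380

Σ i(5i−3)/2 = (5Σi² − 3Σi) / 2 over i = 1..135.
Σi = 9180 and Σi² = 829260.
(5·829260 − 3·9180) / 2 = 4118760/2 = 2059380.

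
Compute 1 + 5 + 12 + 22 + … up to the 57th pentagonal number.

94221

Σ i(3i−1)/2 = (3Σi² − Σi) / 2 over i = 1..57.
Σi = 1653 and Σi² = 63365.
(3·63365 − 1·1653) / 2 = 188442/2 = 94221.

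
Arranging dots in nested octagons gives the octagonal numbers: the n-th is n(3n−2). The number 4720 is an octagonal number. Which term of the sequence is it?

40

Set n(3n−2) = 4720, giving 3n² − 2n − 4720 = 0.
The discriminant is 4 + 12·4720 = 56644, and √56644 = 238.
So n = (2 + 238) / 6 = 240/6 = 40.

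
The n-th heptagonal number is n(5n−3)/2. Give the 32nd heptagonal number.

32·(5·32 − 3)/2 = 32·157/2 = 2512.

2512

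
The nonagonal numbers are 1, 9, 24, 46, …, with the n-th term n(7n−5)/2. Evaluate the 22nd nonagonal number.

1639

The 22nd nonagonal number is n(7n−5)/2 with n = 22.
22·(7·22 − 5)/2 = 22·149/2 = 1639.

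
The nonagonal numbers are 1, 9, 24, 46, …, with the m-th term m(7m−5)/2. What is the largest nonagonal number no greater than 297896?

Solve n(7n−5)/2 ≤ 297896 for integer n.
n = 292 gives 297694 ≤ 297896, while n = 293 gives 299739 > 297896; so the answer is 297694.

297694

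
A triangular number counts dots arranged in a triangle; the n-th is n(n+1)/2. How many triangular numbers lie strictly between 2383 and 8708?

The n-th triangular number is n(n+1)/2.
Smallest index with value > 2383: n = 69 (giving 2415).
Largest index with value < 8708: n = 131 (giving 8646).
Indices 69 through 131: 63 terms.

63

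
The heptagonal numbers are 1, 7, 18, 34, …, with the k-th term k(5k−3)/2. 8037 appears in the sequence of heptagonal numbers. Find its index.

57

Set n(5n−3)/2 = 8037, giving 5n² − 3n − 16074 = 0.
The discriminant is 9 + 40·8037 = 321489, and √321489 = 567.
So n = (3 + 567) / 10 = 570/10 = 57.
Check: 57·(5·57 − 3)/2 = 8037. ✓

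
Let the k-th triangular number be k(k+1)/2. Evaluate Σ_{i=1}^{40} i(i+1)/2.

11480

Σ i(i+1)/2 = (Σi² + Σi) / 2 over i = 1..40.
Σi = 820 and Σi² = 22140.
(1·22140 + 1·820) / 2 = 22960/2 = 11480.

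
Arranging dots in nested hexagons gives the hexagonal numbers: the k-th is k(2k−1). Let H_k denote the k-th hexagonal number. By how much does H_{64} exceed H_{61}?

747

64·(2·64 − 1) = 8128 and 61·(2·61 − 1) = 7381.
Difference: 8128 − 7381 = 747.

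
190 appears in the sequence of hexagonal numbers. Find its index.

Set n(2n−1) = 190, giving 2n² − n − 190 = 0.
So n = (1 + 39) / 4 = 40/4 = 10.
Check: 10·(2·10 − 1) = 190. ✓

10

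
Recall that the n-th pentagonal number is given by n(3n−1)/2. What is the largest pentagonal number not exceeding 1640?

Solve n(3n−1)/2 ≤ 1640 for integer n.
n = 33 gives 1617 ≤ 1640, while n = 34 gives 1717 > 1640; so the answer is 1617.

1617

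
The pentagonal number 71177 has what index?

218

Set n(3n−1)/2 = 71177, giving 3n² − n − 142354 = 0.
So n = (1 + 1307) / 6 = 1308/6 = 218.
Check: 218·(3·218 − 1)/2 = 71177. ✓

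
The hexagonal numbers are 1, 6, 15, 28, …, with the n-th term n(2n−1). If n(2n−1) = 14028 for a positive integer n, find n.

Set n(2n−1) = 14028, giving 2n² − n − 14028 = 0.
So n = (1 + 335) / 4 = 336/4 = 84.
Check: 84·(2·84 − 1) = 14028. ✓

84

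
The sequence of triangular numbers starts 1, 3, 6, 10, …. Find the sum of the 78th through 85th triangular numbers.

Σ i(i+1)/2 = (Σi² + Σi) / 2 over i = 78..85.
Σi = 3655 − 3003 = 652 and Σi² = 208335 − 155155 = 53180.
(1·53180 + 1·652) / 2 = 53832/2 = 26916.

26916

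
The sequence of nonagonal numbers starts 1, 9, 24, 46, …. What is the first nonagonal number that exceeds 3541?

3729

Solve n(7n−5)/2 > 3541 for integer n.
The largest n with value ≤ 3541 is 32 (since 3504 ≤ 3541 < 3729), so the first above is n = 33, value 3729.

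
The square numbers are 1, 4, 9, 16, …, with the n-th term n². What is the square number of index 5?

The 5th square number is n² with n = 5.
5² = 25.

25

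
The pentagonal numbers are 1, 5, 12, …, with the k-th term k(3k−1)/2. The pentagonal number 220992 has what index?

Set n(3n−1)/2 = 220992, giving 3n² − n − 441984 = 0.
The discriminant is 1 + 24·220992 = 5303809, and √5303809 = 2303.
So n = (1 + 2303) / 6 = 2304/6 = 384.

384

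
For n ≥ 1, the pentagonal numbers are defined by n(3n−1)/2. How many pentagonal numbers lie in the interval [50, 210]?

7

The n-th pentagonal number is n(3n−1)/2.
Smallest index with value ≥ 50: n = 6 (giving 51).
Largest index with value ≤ 210: n = 12 (giving 210).
Indices 6 through 12: 7 terms.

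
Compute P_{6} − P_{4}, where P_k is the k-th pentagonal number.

6·(3·6 − 1)/2 = 51 and 4·(3·4 − 1)/2 = 22.
Difference: 51 − 22 = 29.

29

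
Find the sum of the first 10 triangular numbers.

Σ i(i+1)/2 = (Σi² + Σi) / 2 over i = 1..10.
Σi = 55 and Σi² = 385.
(1·385 + 1·55) / 2 = 440/2 = 220.

220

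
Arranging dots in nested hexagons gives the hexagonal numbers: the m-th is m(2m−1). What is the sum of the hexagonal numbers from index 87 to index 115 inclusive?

Σ i(2i−1) = 2Σi² − Σi over i = 87..115.
Σi = 6670 − 3741 = 2929 and Σi² = 513590 − 215731 = 297859.
2·297859 − 1·2929 = 592789.

592789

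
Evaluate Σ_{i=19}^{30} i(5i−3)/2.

Σ i(5i−3)/2 = (5Σi² − 3Σi) / 2 over i = 19..30.
Σi = 465 − 171 = 294 and Σi² = 9455 − 2109 = 7346.
(5·7346 − 3·294) / 2 = 35848/2 = 17924.

17924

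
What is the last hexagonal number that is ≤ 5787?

5778

Solve n(2n−1) ≤ 5787 for integer n.
n = 54 gives 5778 ≤ 5787, while n = 55 gives 5995 > 5787; so the answer is 5778.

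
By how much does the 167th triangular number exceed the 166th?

Consecutive triangular numbers differ by n: T_{167} − T_{166} = 167.

167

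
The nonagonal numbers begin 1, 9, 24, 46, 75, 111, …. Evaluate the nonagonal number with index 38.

38·(7·38 − 5)/2 = 38·261/2 = 4959.

4959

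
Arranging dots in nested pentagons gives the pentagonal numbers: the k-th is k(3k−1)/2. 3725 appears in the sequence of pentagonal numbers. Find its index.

50

Set n(3n−1)/2 = 3725, giving 3n² − n − 7450 = 0.
So n = (1 + 299) / 6 = 300/6 = 50.
Check: 50·(3·50 − 1)/2 = 3725. ✓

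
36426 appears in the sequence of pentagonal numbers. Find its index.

Set n(3n−1)/2 = 36426, giving 3n² − n − 72852 = 0.
The discriminant is 1 + 24·36426 = 874225, and √874225 = 935.
So n = (1 + 935) / 6 = 936/6 = 156.

156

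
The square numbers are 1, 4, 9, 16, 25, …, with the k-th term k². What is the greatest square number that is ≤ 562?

Solve n² ≤ 562 for integer n.
n = 23 gives 529 ≤ 562, while n = 24 gives 576 > 562; so the answer is 529.

529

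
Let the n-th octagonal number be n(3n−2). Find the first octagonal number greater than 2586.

Solve n(3n−2) > 2586 for integer n.
The largest n with value ≤ 2586 is 29 (since 2465 ≤ 2586 < 2640), so the first above is n = 30, value 2640.

2640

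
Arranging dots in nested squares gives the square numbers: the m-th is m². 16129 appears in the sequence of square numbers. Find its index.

We need n² = 16129, so n = √16129 = 127.

127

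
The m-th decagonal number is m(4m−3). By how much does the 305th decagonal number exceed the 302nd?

305·(4·305 − 3) = 371185 and 302·(4·302 − 3) = 363910.
Difference: 371185 − 363910 = 7275.

7275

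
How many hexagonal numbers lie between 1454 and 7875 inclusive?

The n-th hexagonal number is n(2n−1).
Smallest index with value ≥ 1454: n = 28 (giving 1540).
Largest index with value ≤ 7875: n = 63 (giving 7875).
Indices 28 through 63: 36 terms.

36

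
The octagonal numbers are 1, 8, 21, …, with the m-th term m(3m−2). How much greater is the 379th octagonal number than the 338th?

379·(3·379 − 2) = 430165 and 338·(3·338 − 2) = 342056.
Difference: 430165 − 342056 = 88109.

88109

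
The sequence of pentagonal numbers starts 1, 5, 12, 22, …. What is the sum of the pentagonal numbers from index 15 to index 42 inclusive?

Σ i(3i−1)/2 = (3Σi² − Σi) / 2 over i = 15..42.
Σi = 903 − 105 = 798 and Σi² = 25585 − 1015 = 24570.
(3·24570 − 1·798) / 2 = 72912/2 = 36456.

36456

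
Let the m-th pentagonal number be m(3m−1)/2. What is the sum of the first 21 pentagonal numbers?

Σ i(3i−1)/2 = (3Σi² − Σi) / 2 over i = 1..21.
Σi = 231 and Σi² = 3311.
(3·3311 − 1·231) / 2 = 9702/2 = 4851.

4851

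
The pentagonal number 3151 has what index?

Set n(3n−1)/2 = 3151, giving 3n² − n − 6302 = 0.
The discriminant is 1 + 24·3151 = 75625, and √75625 = 275.
So n = (1 + 275) / 6 = 276/6 = 46.

46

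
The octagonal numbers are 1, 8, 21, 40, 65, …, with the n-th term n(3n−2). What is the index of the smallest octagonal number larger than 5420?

43

Solve n(3n−2) > 5420 for integer n.
The largest n with value ≤ 5420 is 42 (since 5208 ≤ 5420 < 5461), so the first above is n = 43, value 5461.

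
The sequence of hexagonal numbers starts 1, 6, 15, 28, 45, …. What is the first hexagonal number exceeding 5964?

5995

Solve n(2n−1) > 5964 for integer n.
The largest n with value ≤ 5964 is 54 (since 5778 ≤ 5964 < 5995), so the first above is n = 55, value 5995.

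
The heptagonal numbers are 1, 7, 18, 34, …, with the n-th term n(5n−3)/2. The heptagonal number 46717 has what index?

Set n(5n−3)/2 = 46717, giving 5n² − 3n − 93434 = 0.
So n = (3 + 1367) / 10 = 1370/10 = 137.
Check: 137·(5·137 − 3)/2 = 46717. ✓

137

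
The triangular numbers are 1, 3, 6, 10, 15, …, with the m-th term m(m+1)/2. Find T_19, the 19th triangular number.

190

The 19th triangular number is n(n+1)/2 with n = 19.
19·20/2 = 380/2 = 190.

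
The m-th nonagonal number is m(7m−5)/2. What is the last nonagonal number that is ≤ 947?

856

Solve n(7n−5)/2 ≤ 947 for integer n.
n = 16 gives 856 ≤ 947, while n = 17 gives 969 > 947; so the answer is 856.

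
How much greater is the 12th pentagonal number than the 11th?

Consecutive pentagonal numbers differ by 3n − 2: here 3·12 − 2 = 34.

34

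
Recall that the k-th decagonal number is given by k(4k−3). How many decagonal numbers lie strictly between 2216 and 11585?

31

The n-th decagonal number is n(4n−3).
Smallest index with value > 2216: n = 24 (giving 2232).
Largest index with value < 11585: n = 54 (giving 11502).
Indices 24 through 54: 31 terms.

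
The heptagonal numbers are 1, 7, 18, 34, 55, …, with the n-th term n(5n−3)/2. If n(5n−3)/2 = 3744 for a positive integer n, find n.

39

Set n(5n−3)/2 = 3744, giving 5n² − 3n − 7488 = 0.
So n = (3 + 387) / 10 = 390/10 = 39.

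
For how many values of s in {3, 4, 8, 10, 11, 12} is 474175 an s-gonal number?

s = 3: P(3, 973) = 473851 and P(3, 974) = 474825; 474175 is not s-gonal.
s = 4: P(4, 688) = 473344 and P(4, 689) = 474721; 474175 is not s-gonal.
s = 8: P(8, 397) = 472033 and P(8, 398) = 474416; 474175 is not s-gonal.
s = 10: P(10, 344) = 472312 and P(10, 345) = 475065; 474175 is not s-gonal.
s = 11: P(11, 325) = 474175. ✓
s = 12: P(12, 308) = 473088 and P(12, 309) = 476169; 474175 is not s-gonal.
Hits: s ∈ {11} → 1.

1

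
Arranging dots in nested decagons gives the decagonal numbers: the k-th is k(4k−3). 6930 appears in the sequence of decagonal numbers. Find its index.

Set n(4n−3) = 6930, giving 4n² − 3n − 6930 = 0.
The discriminant is 9 + 16·6930 = 110889, and √110889 = 333.
So n = (3 + 333) / 8 = 336/8 = 42.

42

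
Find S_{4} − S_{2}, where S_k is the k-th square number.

12

4² = 16 and 2² = 4.
Difference: 16 − 4 = 12.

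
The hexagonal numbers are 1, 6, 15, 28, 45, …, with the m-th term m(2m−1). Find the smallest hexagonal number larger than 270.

276

Solve n(2n−1) > 270 for integer n.
The largest n with value ≤ 270 is 11 (since 231 ≤ 270 < 276), so the first above is n = 12, value 276.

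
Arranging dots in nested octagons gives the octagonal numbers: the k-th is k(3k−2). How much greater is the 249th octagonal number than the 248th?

1489

Consecutive octagonal numbers differ by 6n − 5: here 6·249 − 5 = 1489.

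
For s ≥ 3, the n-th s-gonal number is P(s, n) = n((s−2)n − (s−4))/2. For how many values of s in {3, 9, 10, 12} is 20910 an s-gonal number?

1

s = 3: P(3, 204) = 20910. ✓
s = 9: P(9, 77) = 20559 and P(9, 78) = 21099; 20910 is not s-gonal.
s = 10: P(10, 72) = 20520 and P(10, 73) = 21097; 20910 is not s-gonal.
s = 12: P(12, 65) = 20865 and P(12, 66) = 21516; 20910 is not s-gonal.
Hits: s ∈ {3} → 1.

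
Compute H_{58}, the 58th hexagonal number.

6670

The 58th hexagonal number is n(2n−1) with n = 58.
58·(2·58 − 1) = 58·115 = 6670.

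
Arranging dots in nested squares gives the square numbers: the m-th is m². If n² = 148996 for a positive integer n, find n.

386

We need n² = 148996, so n = √148996 = 386.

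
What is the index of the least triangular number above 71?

Solve n(n+1)/2 > 71 for integer n.
The largest n with value ≤ 71 is 11 (since 66 ≤ 71 < 78), so the first above is n = 12, value 78.

12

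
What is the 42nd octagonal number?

The 42nd octagonal number is n(3n−2) with n = 42.
42·(3·42 − 2) = 42·124 = 5208.

5208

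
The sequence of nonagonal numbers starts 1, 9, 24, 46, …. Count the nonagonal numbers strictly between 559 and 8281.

35

The n-th nonagonal number is n(7n−5)/2.
Smallest index with value > 559: n = 14 (giving 651).
Largest index with value < 8281: n = 48 (giving 7944).
Indices 14 through 48: 35 terms.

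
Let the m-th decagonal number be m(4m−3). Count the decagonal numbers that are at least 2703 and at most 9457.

23

The n-th decagonal number is n(4n−3).
Smallest index with value ≥ 2703: n = 27 (giving 2835).
Largest index with value ≤ 9457: n = 49 (giving 9457).
Indices 27 through 49: 23 terms.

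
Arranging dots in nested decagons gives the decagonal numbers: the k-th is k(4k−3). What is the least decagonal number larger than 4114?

4257

Solve n(4n−3) > 4114 for integer n.
The largest n with value ≤ 4114 is 32 (since 4000 ≤ 4114 < 4257), so the first above is n = 33, value 4257.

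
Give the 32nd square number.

1024

The 32nd square number is n² with n = 32.
32² = 1024.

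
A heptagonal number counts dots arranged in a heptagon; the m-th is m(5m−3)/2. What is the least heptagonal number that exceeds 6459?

6682

Solve n(5n−3)/2 > 6459 for integer n.
The largest n with value ≤ 6459 is 51 (since 6426 ≤ 6459 < 6682), so the first above is n = 52, value 6682.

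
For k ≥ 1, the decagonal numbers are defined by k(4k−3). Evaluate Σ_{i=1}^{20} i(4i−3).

Σ i(4i−3) = 4Σi² − 3Σi over i = 1..20.
Σi = 210 and Σi² = 2870.
4·2870 − 3·210 = 10850.

10850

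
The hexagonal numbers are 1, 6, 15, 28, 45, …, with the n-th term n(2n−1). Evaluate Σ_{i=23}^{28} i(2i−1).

Σ i(2i−1) = 2Σi² − Σi over i = 23..28.
Σi = 406 − 253 = 153 and Σi² = 7714 − 3795 = 3919.
2·3919 − 1·153 = 7685.

7685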